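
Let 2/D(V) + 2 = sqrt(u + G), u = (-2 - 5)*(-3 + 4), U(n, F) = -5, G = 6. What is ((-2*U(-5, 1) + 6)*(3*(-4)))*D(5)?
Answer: 768/5 + 384*I/5 ≈ 153.6 + 76.8*I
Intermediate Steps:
u = -7 (u = -7*1 = -7)
D(V) = 2*(-2 - I)/5 (D(V) = 2/(-2 + sqrt(-7 + 6)) = 2/(-2 + sqrt(-1)) = 2/(-2 + I) = 2*((-2 - I)/5) = 2*(-2 - I)/5)
((-2*U(-5, 1) + 6)*(3*(-4)))*D(5) = ((-2*(-5) + 6)*(3*(-4)))*(-4/5 - 2*I/5) = ((10 + 6)*(-12))*(-4/5 - 2*I/5) = (16*(-12))*(-4/5 - 2*I/5) = -192*(-4/5 - 2*I/5) = 768/5 + 384*I/5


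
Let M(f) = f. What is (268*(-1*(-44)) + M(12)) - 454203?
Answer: -442399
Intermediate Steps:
(268*(-1*(-44)) + M(12)) - 454203 = (268*(-1*(-44)) + 12) - 454203 = (268*44 + 12) - 454203 = (11792 + 12) - 454203 = 11804 - 454203 = -442399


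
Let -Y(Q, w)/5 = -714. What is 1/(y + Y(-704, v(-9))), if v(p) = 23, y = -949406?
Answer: -1/945836 ≈ -1.0573e-6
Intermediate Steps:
Y(Q, w) = 3570 (Y(Q, w) = -5*(-714) = 3570)
1/(y + Y(-704, v(-9))) = 1/(-949406 + 3570) = 1/(-945836) = -1/945836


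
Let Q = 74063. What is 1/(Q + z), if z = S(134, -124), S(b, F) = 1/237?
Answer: 237/17552932 ≈ 1.3502e-5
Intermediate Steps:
S(b, F) = 1/237
z = 1/237 ≈ 0.0042194
1/(Q + z) = 1/(74063 + 1/237) = 1/(17552932/237) = 237/17552932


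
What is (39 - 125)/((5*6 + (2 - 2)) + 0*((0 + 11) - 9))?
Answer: -43/15 ≈ -2.8667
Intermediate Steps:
(39 - 125)/((5*6 + (2 - 2)) + 0*((0 + 11) - 9)) = -86/((30 + 0) + 0*(11 - 9)) = -86/(30 + 0*2) = -86/(30 + 0) = -86/30 = -86*1/30 = -43/15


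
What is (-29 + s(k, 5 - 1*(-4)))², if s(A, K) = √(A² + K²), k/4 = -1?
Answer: (29 - √97)² ≈ 366.77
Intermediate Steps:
k = -4 (k = 4*(-1) = -4)
(-29 + s(k, 5 - 1*(-4)))² = (-29 + √((-4)² + (5 - 1*(-4))²))² = (-29 + √(16 + (5 + 4)²))² = (-29 + √(16 + 9²))² = (-29 + √(16 + 81))² = (-29 + √97)²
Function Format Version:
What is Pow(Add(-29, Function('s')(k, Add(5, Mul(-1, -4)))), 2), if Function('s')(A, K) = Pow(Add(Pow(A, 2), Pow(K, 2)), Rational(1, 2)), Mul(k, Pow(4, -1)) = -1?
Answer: Pow(Add(29, Mul(-1, Pow(97, Rational(1, 2)))), 2) ≈ 366.77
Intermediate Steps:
k = -4 (k = Mul(4, -1) = -4)
Pow(Add(-29, Function('s')(k, Add(5, Mul(-1, -4)))), 2) = Pow(Add(-29, Pow(Add(Pow(-4, 2), Pow(Add(5, Mul(-1, -4)), 2)), Rational(1, 2))), 2) = Pow(Add(-29, Pow(Add(16, Pow(Add(5, 4), 2)), Rational(1, 2))), 2) = Pow(Add(-29, Pow(Add(16, Pow(9, 2)), Rational(1, 2))), 2) = Pow(Add(-29, Pow(Add(16, 81), Rational(1, 2))), 2) = Pow(Add(-29, Pow(97, Rational(1, 2))), 2)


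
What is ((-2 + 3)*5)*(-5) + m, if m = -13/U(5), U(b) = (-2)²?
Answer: -113/4 ≈ -28.250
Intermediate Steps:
U(b) = 4
m = -13/4 ≈ -3.2500
((-2 + 3)*5)*(-5) + m = ((-2 + 3)*5)*(-5) - 13/4 = (1*5)*(-5) - 13/4 = 5*(-5) - 13/4 = -25 - 13/4 = -113/4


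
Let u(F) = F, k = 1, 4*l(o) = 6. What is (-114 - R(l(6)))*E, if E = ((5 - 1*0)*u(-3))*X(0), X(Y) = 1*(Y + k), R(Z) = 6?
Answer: 1800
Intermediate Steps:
l(o) = 3/2 (l(o) = (1/4)*6 = 3/2)
X(Y) = 1 + Y (X(Y) = 1*(Y + 1) = 1*(1 + Y) = 1 + Y)
E = -15 (E = ((5 - 1*0)*(-3))*(1 + 0) = ((5 + 0)*(-3))*1 = (5*(-3))*1 = -15*1 = -15)
(-114 - R(l(6)))*E = (-114 - 1*6)*(-15) = (-114 - 6)*(-15) = -120*(-15) = 1800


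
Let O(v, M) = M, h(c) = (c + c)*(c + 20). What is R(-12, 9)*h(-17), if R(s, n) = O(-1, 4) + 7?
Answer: -1122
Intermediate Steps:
h(c) = 2*c*(20 + c) (h(c) = (2*c)*(20 + c) = 2*c*(20 + c))
R(s, n) = 11 (R(s, n) = 4 + 7 = 11)
R(-12, 9)*h(-17) = 11*(2*(-17)*(20 - 17)) = 11*(2*(-17)*3) = 11*(-102) = -1122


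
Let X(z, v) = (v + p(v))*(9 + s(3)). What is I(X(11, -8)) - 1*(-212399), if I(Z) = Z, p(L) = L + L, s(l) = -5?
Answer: 212303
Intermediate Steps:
p(L) = 2*L
X(z, v) = 12*v (X(z, v) = (v + 2*v)*(9 - 5) = (3*v)*4 = 12*v)
I(X(11, -8)) - 1*(-212399) = 12*(-8) - 1*(-212399) = -96 + 212399 = 212303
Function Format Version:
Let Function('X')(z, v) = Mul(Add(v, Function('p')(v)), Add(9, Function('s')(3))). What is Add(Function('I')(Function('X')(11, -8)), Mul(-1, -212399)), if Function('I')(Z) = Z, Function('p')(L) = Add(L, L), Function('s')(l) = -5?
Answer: 212303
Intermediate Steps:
Function('p')(L) = Mul(2, L)
Function('X')(z, v) = Mul(12, v) (Function('X')(z, v) = Mul(Add(v, Mul(2, v)), Add(9, -5)) = Mul(Mul(3, v), 4) = Mul(12, v))
Add(Function('I')(Function('X')(11, -8)), Mul(-1, -212399)) = Add(Mul(12, -8), Mul(-1, -212399)) = Add(-96, 212399) = 212303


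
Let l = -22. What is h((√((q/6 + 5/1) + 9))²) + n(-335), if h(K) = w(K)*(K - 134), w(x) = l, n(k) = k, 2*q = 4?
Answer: 6893/3 ≈ 2297.7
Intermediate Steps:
q = 2 (q = (½)*4 = 2)
w(x) = -22
h(K) = 2948 - 22*K (h(K) = -22*(K - 134) = -22*(-134 + K) = 2948 - 22*K)
h((√((q/6 + 5/1) + 9))²) + n(-335) = (2948 - 22*(√((2/6 + 5/1) + 9))²) - 335 = (2948 - 22*(√((2*(⅙) + 5*1) + 9))²) - 335 = (2948 - 22*(√((⅓ + 5) + 9))²) - 335 = (2948 - 22*(√(16/3 + 9))²) - 335 = (2948 - 22*(√(43/3))²) - 335 = (2948 - 22*(√129/3)²) - 335 = (2948 - 22*43/3) - 335 = (2948 - 946/3) - 335 = 7898/3 - 335 = 6893/3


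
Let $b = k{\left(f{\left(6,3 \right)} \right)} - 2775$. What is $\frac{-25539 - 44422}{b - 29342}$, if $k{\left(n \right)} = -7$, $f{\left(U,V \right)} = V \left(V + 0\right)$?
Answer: $\frac{69961}{32124} \approx 2.1778$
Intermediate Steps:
$f{\left(U,V \right)} = V^{2}$ ($f{\left(U,V \right)} = V V = V^{2}$)
$b = -2782$ ($b = -7 - 2775 = -2782$)
$\frac{-25539 - 44422}{b - 29342} = \frac{-25539 - 44422}{-2782 - 29342} = - \frac{69961}{-32124} = \left(-69961\right) \left(- \frac{1}{32124}\right) = \frac{69961}{32124}$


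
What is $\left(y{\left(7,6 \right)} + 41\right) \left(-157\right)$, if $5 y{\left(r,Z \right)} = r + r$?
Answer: $- \frac{34383}{5} \approx -6876.6$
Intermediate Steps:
$y{\left(r,Z \right)} = \frac{2 r}{5}$ ($y{\left(r,Z \right)} = \frac{r + r}{5} = \frac{2 r}{5}$)
$\left(y{\left(7,6 \right)} + 41\right) \left(-157\right) = \left(\frac{2}{5} \cdot 7 + 41\right) \left(-157\right) = \left(\frac{14}{5} + 41\right) \left(-157\right) = \frac{219}{5} \left(-157\right) = - \frac{34383}{5}$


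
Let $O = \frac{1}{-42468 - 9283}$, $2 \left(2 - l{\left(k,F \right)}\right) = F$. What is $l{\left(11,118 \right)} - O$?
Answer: $- \frac{2949806}{51751} \approx -57.0$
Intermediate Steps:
$l{\left(k,F \right)} = 2 - \frac{F}{2}$
$O = - \frac{1}{51751}$ ($O = \frac{1}{-51751} = - \frac{1}{51751} \approx -1.9323 \cdot 10^{-5}$)
$l{\left(11,118 \right)} - O = \left(2 - 59\right) - - \frac{1}{51751} = \left(2 - 59\right) + \frac{1}{51751} = -57 + \frac{1}{51751} = - \frac{2949806}{51751}$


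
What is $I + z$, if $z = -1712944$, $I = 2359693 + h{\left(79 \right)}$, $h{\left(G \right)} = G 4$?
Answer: $647065$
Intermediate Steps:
$h{\left(G \right)} = 4 G$
$I = 2360009$ ($I = 2359693 + 4 \cdot 79 = 2359693 + 316 = 2360009$)
$I + z = 2360009 - 1712944 = 647065$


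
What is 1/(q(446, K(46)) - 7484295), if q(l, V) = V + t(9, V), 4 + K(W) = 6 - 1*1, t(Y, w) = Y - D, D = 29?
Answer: -1/7484314 ≈ -1.3361e-7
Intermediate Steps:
t(Y, w) = -29 + Y (t(Y, w) = Y - 1*29 = Y - 29 = -29 + Y)
K(W) = 1 (K(W) = -4 + (6 - 1*1) = -4 + (6 - 1) = -4 + 5 = 1)
q(l, V) = -20 + V (q(l, V) = V + (-29 + 9) = V - 20 = -20 + V)
1/(q(446, K(46)) - 7484295) = 1/((-20 + 1) - 7484295) = 1/(-19 - 7484295) = 1/(-7484314) = -1/7484314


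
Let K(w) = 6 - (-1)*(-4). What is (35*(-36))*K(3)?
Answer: -2520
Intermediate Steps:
K(w) = 2 (K(w) = 6 - 1*4 = 6 - 4 = 2)
(35*(-36))*K(3) = (35*(-36))*2 = -1260*2 = -2520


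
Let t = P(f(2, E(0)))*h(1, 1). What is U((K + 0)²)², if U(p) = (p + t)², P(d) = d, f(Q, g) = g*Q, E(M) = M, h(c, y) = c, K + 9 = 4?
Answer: 390625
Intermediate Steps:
K = -5 (K = -9 + 4 = -5)
f(Q, g) = Q*g
t = 0 (t = (2*0)*1 = 0*1 = 0)
U(p) = p² (U(p) = (p + 0)² = p²)
U((K + 0)²)² = (((-5 + 0)²)²)² = (((-5)²)²)² = (25²)² = 625² = 390625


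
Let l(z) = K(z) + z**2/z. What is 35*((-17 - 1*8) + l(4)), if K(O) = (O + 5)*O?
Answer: 525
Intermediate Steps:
K(O) = O*(5 + O) (K(O) = (5 + O)*O = O*(5 + O))
l(z) = z + z*(5 + z) (l(z) = z*(5 + z) + z**2/z = z*(5 + z) + z = z + z*(5 + z))
35*((-17 - 1*8) + l(4)) = 35*((-17 - 1*8) + 4*(6 + 4)) = 35*((-17 - 8) + 4*10) = 35*(-25 + 40) = 35*15 = 525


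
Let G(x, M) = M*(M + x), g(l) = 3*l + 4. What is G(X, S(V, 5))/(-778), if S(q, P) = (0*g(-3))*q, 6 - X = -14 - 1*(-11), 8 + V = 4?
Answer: 0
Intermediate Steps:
g(l) = 4 + 3*l
V = -4 (V = -8 + 4 = -4)
X = 9 (X = 6 - (-14 - 1*(-11)) = 6 - (-14 + 11) = 6 - 1*(-3) = 6 + 3 = 9)
S(q, P) = 0 (S(q, P) = (0*(4 + 3*(-3)))*q = (0*(4 - 9))*q = (0*(-5))*q = 0*q = 0)
G(X, S(V, 5))/(-778) = (0*(0 + 9))/(-778) = (0*9)*(-1/778) = 0*(-1/778) = 0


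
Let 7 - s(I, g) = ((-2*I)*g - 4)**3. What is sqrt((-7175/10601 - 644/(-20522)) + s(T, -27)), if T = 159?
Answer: I*sqrt(7478914611743801181114290614)/108776861 ≈ 7.9503e+5*I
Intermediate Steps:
s(I, g) = 7 - (-4 - 2*I*g)**3 (s(I, g) = 7 - ((-2*I)*g - 4)**3 = 7 - (-2*I*g - 4)**3 = 7 - (-4 - 2*I*g)**3)
sqrt((-7175/10601 - 644/(-20522)) + s(T, -27)) = sqrt((-7175/10601 - 644/(-20522)) + (7 + 8*(2 + 159*(-27))**3)) = sqrt((-7175*1/10601 - 644*(-1/20522)) + (7 + 8*(2 - 4293)**3)) = sqrt((-7175/10601 + 322/10261) + (7 + 8*(-4291)**3)) = sqrt(-70209153/108776861 + (7 + 8*(-79008814171))) = sqrt(-70209153/108776861 + (7 - 632070513368)) = sqrt(-70209153/108776861 - 632070513361) = sqrt(-68754646374138348974/108776861) = I*sqrt(7478914611743801181114290614)/108776861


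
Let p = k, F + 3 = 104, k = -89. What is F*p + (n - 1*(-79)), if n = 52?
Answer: -8858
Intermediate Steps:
F = 101 (F = -3 + 104 = 101)
p = -89
F*p + (n - 1*(-79)) = 101*(-89) + (52 - 1*(-79)) = -8989 + (52 + 79) = -8989 + 131 = -8858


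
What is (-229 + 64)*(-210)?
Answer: 34650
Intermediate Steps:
(-229 + 64)*(-210) = -165*(-210) = 34650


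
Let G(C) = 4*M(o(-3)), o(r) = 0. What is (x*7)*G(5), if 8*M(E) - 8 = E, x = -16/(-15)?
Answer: 448/15 ≈ 29.867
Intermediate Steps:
x = 16/15 (x = -16*(-1/15) = 16/15 ≈ 1.0667)
M(E) = 1 + E/8
G(C) = 4 (G(C) = 4*(1 + (⅛)*0) = 4*(1 + 0) = 4*1 = 4)
(x*7)*G(5) = ((16/15)*7)*4 = (112/15)*4 = 448/15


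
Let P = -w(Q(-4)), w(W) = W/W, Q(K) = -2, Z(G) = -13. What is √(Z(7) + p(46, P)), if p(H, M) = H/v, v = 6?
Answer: 4*I*√3/3 ≈ 2.3094*I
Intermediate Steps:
w(W) = 1
P = -1 (P = -1*1 = -1)
p(H, M) = H/6
√(Z(7) + p(46, P)) = √(-13 + (⅙)*46) = √(-13 + 23/3) = √(-16/3) = 4*I*√3/3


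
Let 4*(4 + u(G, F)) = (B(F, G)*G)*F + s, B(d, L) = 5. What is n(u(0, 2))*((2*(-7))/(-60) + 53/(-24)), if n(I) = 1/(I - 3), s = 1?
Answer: 79/270 ≈ 0.29259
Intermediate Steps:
u(G, F) = -15/4 + 5*F*G/4 (u(G, F) = -4 + ((5*G)*F + 1)/4 = -4 + (5*F*G + 1)/4 = -4 + (1 + 5*F*G)/4 = -4 + (1/4 + 5*F*G/4) = -15/4 + 5*F*G/4)
n(I) = 1/(-3 + I)
n(u(0, 2))*((2*(-7))/(-60) + 53/(-24)) = ((2*(-7))/(-60) + 53/(-24))/(-3 + (-15/4 + (5/4)*2*0)) = (-14*(-1/60) + 53*(-1/24))/(-3 + (-15/4 + 0)) = (7/30 - 53/24)/(-3 - 15/4) = -79/40/(-27/4) = -4/27*(-79/40) = 79/270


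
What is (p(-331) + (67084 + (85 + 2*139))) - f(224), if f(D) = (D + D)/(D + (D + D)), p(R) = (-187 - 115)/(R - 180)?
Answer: 103396135/1533 ≈ 67447.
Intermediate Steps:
p(R) = -302/(-180 + R)
f(D) = ⅔ (f(D) = (2*D)/(D + 2*D) = (2*D)/((3*D)) = (2*D)*(1/(3*D)) = ⅔)
(p(-331) + (67084 + (85 + 2*139))) - f(224) = (-302/(-180 - 331) + (67084 + (85 + 2*139))) - 1*⅔ = (-302/(-511) + (67084 + (85 + 278))) - ⅔ = (-302*(-1/511) + (67084 + 363)) - ⅔ = (302/511 + 67447) - ⅔ = 34465719/511 - ⅔ = 103396135/1533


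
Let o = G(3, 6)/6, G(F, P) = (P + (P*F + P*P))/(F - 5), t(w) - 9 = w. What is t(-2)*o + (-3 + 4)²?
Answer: -34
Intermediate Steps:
t(w) = 9 + w
G(F, P) = (P + P² + F*P)/(-5 + F) (G(F, P) = (P + (F*P + P²))/(-5 + F) = (P + (P² + F*P))/(-5 + F) = (P + P² + F*P)/(-5 + F))
o = -5 (o = (6*(1 + 3 + 6)/(-5 + 3))/6 = (6*10/(-2))*(⅙) = (6*(-½)*10)*(⅙) = -30*⅙ = -5)
t(-2)*o + (-3 + 4)² = (9 - 2)*(-5) + (-3 + 4)² = 7*(-5) + 1² = -35 + 1 = -34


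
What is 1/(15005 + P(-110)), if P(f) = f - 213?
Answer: 1/14682 ≈ 6.8111e-5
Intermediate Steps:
P(f) = -213 + f
1/(15005 + P(-110)) = 1/(15005 + (-213 - 110)) = 1/(15005 - 323) = 1/14682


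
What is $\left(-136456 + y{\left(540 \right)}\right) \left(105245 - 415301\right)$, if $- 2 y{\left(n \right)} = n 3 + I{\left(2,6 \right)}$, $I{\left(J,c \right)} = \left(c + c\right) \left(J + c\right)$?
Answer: $42575029584$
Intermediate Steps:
$I{\left(J,c \right)} = 2 c \left(J + c\right)$
$y{\left(n \right)} = -48 - \frac{3 n}{2}$ ($y{\left(n \right)} = - \frac{n 3 + 2 \cdot 6 \left(2 + 6\right)}{2} = - \frac{3 n + 2 \cdot 6 \cdot 8}{2} = - \frac{3 n + 96}{2} = - \frac{96 + 3 n}{2} = -48 - \frac{3 n}{2}$)
$\left(-136456 + y{\left(540 \right)}\right) \left(105245 - 415301\right) = \left(-136456 - 858\right) \left(105245 - 415301\right) = \left(-136456 - 858\right) \left(-310056\right) = \left(-137314\right) \left(-310056\right) = 42575029584$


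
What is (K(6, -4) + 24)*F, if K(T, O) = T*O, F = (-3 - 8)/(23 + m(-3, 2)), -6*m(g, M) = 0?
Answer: 0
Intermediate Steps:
m(g, M) = 0 (m(g, M) = -⅙*0 = 0)
F = -11/23 (F = (-3 - 8)/(23 + 0) = -11/23 ≈ -0.47826)
K(T, O) = O*T
(K(6, -4) + 24)*F = (-4*6 + 24)*(-11/23) = (-24 + 24)*(-11/23) = 0*(-11/23) = 0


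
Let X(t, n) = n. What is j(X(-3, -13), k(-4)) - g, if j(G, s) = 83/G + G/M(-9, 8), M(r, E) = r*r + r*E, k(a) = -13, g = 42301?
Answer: -4950133/117 ≈ -42309.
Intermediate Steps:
M(r, E) = r**2 + E*r
j(G, s) = 83/G + G/9 (j(G, s) = 83/G + G/((-9*(8 - 9))) = 83/G + G/((-9*(-1))) = 83/G + G/9)
j(X(-3, -13), k(-4)) - g = (83/(-13) + (1/9)*(-13)) - 1*42301 = (83*(-1/13) - 13/9) - 42301 = (-83/13 - 13/9) - 42301 = -916/117 - 42301 = -4950133/117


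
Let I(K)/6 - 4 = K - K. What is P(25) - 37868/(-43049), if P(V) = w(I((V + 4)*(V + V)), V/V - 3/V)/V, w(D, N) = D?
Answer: 1979876/1076225 ≈ 1.8396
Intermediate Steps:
I(K) = 24 (I(K) = 24 + 6*(K - K) = 24 + 6*0 = 24 + 0 = 24)
P(V) = 24/V
P(25) - 37868/(-43049) = 24/25 - 37868/(-43049) = 24*(1/25) - 37868*(-1)/43049 = 24/25 - 1*(-37868/43049) = 24/25 + 37868/43049 = 1979876/1076225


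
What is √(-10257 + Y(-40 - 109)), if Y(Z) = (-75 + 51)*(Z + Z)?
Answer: 3*I*√345 ≈ 55.723*I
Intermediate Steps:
Y(Z) = -48*Z
√(-10257 + Y(-40 - 109)) = √(-10257 - 48*(-40 - 109)) = √(-10257 - 48*(-149)) = √(-10257 + 7152) = √(-3105) = 3*I*√345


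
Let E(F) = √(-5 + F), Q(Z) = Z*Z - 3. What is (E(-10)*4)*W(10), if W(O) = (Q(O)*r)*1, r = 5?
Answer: 1940*I*√15 ≈ 7513.6*I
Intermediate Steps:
Q(Z) = -3 + Z² (Q(Z) = Z² - 3 = -3 + Z²)
W(O) = -15 + 5*O² (W(O) = ((-3 + O²)*5)*1 = (-15 + 5*O²)*1 = -15 + 5*O²)
(E(-10)*4)*W(10) = (√(-5 - 10)*4)*(-15 + 5*10²) = (√(-15)*4)*(-15 + 5*100) = ((I*√15)*4)*(-15 + 500) = (4*I*√15)*485 = 1940*I*√15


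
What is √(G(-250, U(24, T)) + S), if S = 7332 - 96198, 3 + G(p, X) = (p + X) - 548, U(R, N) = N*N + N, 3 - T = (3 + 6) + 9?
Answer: I*√89457 ≈ 299.09*I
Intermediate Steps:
T = -15 (T = 3 - ((3 + 6) + 9) = 3 - (9 + 9) = 3 - 1*18 = 3 - 18 = -15)
U(R, N) = N + N² (U(R, N) = N² + N = N + N²)
G(p, X) = -551 + X + p (G(p, X) = -3 + ((p + X) - 548) = -3 + ((X + p) - 548) = -3 + (-548 + X + p) = -551 + X + p)
S = -88866
√(G(-250, U(24, T)) + S) = √((-551 - 15*(1 - 15) - 250) - 88866) = √((-551 - 15*(-14) - 250) - 88866) = √((-551 + 210 - 250) - 88866) = √(-591 - 88866) = √(-89457) = I*√89457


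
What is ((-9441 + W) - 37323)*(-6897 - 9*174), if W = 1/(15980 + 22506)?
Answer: 2175908997327/5498 ≈ 3.9576e+8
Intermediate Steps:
W = 1/38486 ≈ 2.5983e-5
((-9441 + W) - 37323)*(-6897 - 9*174) = ((-9441 + 1/38486) - 37323)*(-6897 - 9*174) = (-363346325/38486 - 37323)*(-6897 - 1566) = -1799759303/38486*(-8463) = 2175908997327/5498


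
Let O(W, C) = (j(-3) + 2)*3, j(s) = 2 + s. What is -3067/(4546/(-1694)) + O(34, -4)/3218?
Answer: 8359563101/7314514 ≈ 1142.9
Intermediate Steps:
O(W, C) = 3 (O(W, C) = ((2 - 3) + 2)*3 = (-1 + 2)*3 = 1*3 = 3)
-3067/(4546/(-1694)) + O(34, -4)/3218 = -3067/(4546/(-1694)) + 3/3218 = -3067/(4546*(-1/1694)) + 3*(1/3218) = -3067/(-2273/847) + 3/3218 = -3067*(-847/2273) + 3/3218 = 2597749/2273 + 3/3218 = 8359563101/7314514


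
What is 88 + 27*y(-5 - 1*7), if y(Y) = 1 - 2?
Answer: 61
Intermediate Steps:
y(Y) = -1
88 + 27*y(-5 - 1*7) = 88 + 27*(-1) = 88 - 27 = 61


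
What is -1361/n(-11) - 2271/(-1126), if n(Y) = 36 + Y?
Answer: -1475711/28150 ≈ -52.423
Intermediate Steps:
-1361/n(-11) - 2271/(-1126) = -1361/(36 - 11) - 2271/(-1126) = -1361/25 - 2271*(-1/1126) = -1361*1/25 + 2271/1126 = -1361/25 + 2271/1126 = -1475711/28150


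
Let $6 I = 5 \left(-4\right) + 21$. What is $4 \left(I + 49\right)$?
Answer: $\frac{590}{3} \approx 196.67$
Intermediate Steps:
$I = \frac{1}{6}$ ($I = \frac{5 \left(-4\right) + 21}{6} = \frac{-20 + 21}{6} = \frac{1}{6} \cdot 1 = \frac{1}{6} \approx 0.16667$)
$4 \left(I + 49\right) = 4 \left(\frac{1}{6} + 49\right) = 4 \cdot \frac{295}{6} = \frac{590}{3}$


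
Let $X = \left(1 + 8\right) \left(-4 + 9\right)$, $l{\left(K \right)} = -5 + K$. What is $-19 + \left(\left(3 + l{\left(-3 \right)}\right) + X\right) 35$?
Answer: $1381$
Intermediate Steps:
$X = 45$ ($X = 9 \cdot 5 = 45$)
$-19 + \left(\left(3 + l{\left(-3 \right)}\right) + X\right) 35 = -19 + \left(\left(3 - 8\right) + 45\right) 35 = -19 + \left(-5 + 45\right) 35 = -19 + 40 \cdot 35 = -19 + 1400 = 1381$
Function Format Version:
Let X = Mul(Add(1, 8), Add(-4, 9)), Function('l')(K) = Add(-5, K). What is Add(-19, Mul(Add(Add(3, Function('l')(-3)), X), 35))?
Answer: 1381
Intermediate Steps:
X = 45 (X = Mul(9, 5) = 45)
Add(-19, Mul(Add(Add(3, Function('l')(-3)), X), 35)) = Add(-19, Mul(Add(Add(3, Add(-5, -3)), 45), 35)) = Add(-19, Mul(Add(Add(3, -8), 45), 35)) = Add(-19, Mul(Add(-5, 45), 35)) = Add(-19, Mul(40, 35)) = Add(-19, 1400) = 1381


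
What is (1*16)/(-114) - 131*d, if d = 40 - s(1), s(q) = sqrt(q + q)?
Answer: -298688/57 + 131*sqrt(2) ≈ -5054.9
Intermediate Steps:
s(q) = sqrt(2)*sqrt(q) (s(q) = sqrt(2*q) = sqrt(2)*sqrt(q))
d = 40 - sqrt(2) (d = 40 - sqrt(2)*sqrt(1) = 40 - sqrt(2) ≈ 38.586)
(1*16)/(-114) - 131*d = (1*16)/(-114) - 131*(40 - sqrt(2)) = 16*(-1/114) + (-5240 + 131*sqrt(2)) = -8/57 + (-5240 + 131*sqrt(2)) = -298688/57 + 131*sqrt(2)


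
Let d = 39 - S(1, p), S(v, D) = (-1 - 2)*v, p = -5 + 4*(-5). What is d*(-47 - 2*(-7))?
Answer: -1386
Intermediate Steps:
p = -25 (p = -5 - 20 = -25)
S(v, D) = -3*v
d = 42 (d = 39 - (-3) = 39 - 1*(-3) = 39 + 3 = 42)
d*(-47 - 2*(-7)) = 42*(-47 - 2*(-7)) = 42*(-47 + 14) = 42*(-33) = -1386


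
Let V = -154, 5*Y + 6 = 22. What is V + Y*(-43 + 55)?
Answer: -578/5 ≈ -115.60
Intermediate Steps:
Y = 16/5 (Y = -6/5 + (1/5)*22 = -6/5 + 22/5 = 16/5 ≈ 3.2000)
V + Y*(-43 + 55) = -154 + 16*(-43 + 55)/5 = -154 + (16/5)*12 = -154 + 192/5 = -578/5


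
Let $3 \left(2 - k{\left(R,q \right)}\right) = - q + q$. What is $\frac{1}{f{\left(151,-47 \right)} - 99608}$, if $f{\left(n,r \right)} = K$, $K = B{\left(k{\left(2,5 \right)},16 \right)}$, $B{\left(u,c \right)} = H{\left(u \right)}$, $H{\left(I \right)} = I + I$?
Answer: $- \frac{1}{99604} \approx -1.004 \cdot 10^{-5}$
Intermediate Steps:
$k{\left(R,q \right)} = 2$ ($k{\left(R,q \right)} = 2 - \frac{- q + q}{3} = 2 - 0 = 2 + 0 = 2$)
$H{\left(I \right)} = 2 I$
$B{\left(u,c \right)} = 2 u$
$K = 4$ ($K = 2 \cdot 2 = 4$)
$f{\left(n,r \right)} = 4$
$\frac{1}{f{\left(151,-47 \right)} - 99608} = \frac{1}{4 - 99608} = \frac{1}{-99604} = - \frac{1}{99604}$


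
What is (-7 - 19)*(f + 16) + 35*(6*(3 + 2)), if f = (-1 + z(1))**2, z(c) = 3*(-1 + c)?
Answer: 608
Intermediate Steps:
z(c) = -3 + 3*c
f = 1 (f = (-1 + (-3 + 3*1))**2 = (-1 + (-3 + 3))**2 = (-1 + 0)**2 = (-1)**2 = 1)
(-7 - 19)*(f + 16) + 35*(6*(3 + 2)) = (-7 - 19)*(1 + 16) + 35*(6*(3 + 2)) = -26*17 + 35*(6*5) = -442 + 35*30 = -442 + 1050 = 608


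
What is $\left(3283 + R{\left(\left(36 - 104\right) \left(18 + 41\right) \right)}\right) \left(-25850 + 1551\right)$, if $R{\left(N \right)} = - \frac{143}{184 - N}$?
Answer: $- \frac{334726622175}{4196} \approx -7.9773 \cdot 10^{7}$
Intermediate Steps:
$\left(3283 + R{\left(\left(36 - 104\right) \left(18 + 41\right) \right)}\right) \left(-25850 + 1551\right) = \left(3283 + \frac{143}{-184 + \left(36 - 104\right) \left(18 + 41\right)}\right) \left(-25850 + 1551\right) = \left(3283 + \frac{143}{-184 - 4012}\right) \left(-24299\right) = \left(3283 + \frac{143}{-4196}\right) \left(-24299\right) = \left(3283 + 143 \left(- \frac{1}{4196}\right)\right) \left(-24299\right) = \left(3283 - \frac{143}{4196}\right) \left(-24299\right) = \frac{13775325}{4196} \left(-24299\right) = - \frac{334726622175}{4196}$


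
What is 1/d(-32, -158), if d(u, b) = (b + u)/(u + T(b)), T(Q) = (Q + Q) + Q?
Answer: 253/95 ≈ 2.6632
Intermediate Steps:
T(Q) = 3*Q (T(Q) = 2*Q + Q = 3*Q)
d(u, b) = (b + u)/(u + 3*b)
1/d(-32, -158) = 1/((-158 - 32)/(-32 + 3*(-158))) = 1/(-190/(-32 - 474)) = 1/(-190/(-506)) = 1/(-1/506*(-190)) = 1/(95/253) = 253/95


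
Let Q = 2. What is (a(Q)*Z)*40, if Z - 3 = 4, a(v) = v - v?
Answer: 0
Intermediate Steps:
a(v) = 0
Z = 7 (Z = 3 + 4 = 7)
(a(Q)*Z)*40 = (0*7)*40 = 0*40 = 0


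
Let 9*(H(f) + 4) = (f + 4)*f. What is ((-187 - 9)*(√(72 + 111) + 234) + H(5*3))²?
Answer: 18971996233/9 + 53903528*√183/3 ≈ 2.3511e+9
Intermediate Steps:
H(f) = -4 + f*(4 + f)/9 (H(f) = -4 + ((f + 4)*f)/9 = -4 + ((4 + f)*f)/9 = -4 + (f*(4 + f))/9 = -4 + f*(4 + f)/9)
((-187 - 9)*(√(72 + 111) + 234) + H(5*3))² = ((-187 - 9)*(√(72 + 111) + 234) + (-4 + (5*3)²/9 + 4*(5*3)/9))² = (-196*(√183 + 234) + (-4 + (⅑)*15² + (4/9)*15))² = (-196*(234 + √183) + (-4 + (⅑)*225 + 20/3))² = ((-45864 - 196*√183) + (-4 + 25 + 20/3))² = ((-45864 - 196*√183) + 83/3)² = (-137509/3 - 196*√183)²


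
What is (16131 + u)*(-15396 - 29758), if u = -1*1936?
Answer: -640961030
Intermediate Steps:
u = -1936
(16131 + u)*(-15396 - 29758) = (16131 - 1936)*(-15396 - 29758) = 14195*(-45154) = -640961030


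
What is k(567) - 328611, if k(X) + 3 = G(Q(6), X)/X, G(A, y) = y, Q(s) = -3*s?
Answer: -328613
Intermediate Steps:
k(X) = -2 (k(X) = -3 + X/X = -3 + 1 = -2)
k(567) - 328611 = -2 - 328611 = -328613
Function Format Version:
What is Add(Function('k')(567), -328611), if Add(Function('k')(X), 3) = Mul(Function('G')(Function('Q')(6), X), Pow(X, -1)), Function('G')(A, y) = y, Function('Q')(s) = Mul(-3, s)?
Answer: -328613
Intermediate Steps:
Function('k')(X) = -2 (Function('k')(X) = Add(-3, Mul(X, Pow(X, -1))) = Add(-3, 1) = -2)
Add(Function('k')(567), -328611) = Add(-2, -328611) = -328613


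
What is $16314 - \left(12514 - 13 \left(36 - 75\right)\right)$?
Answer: $3293$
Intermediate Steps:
$16314 - \left(12514 - 13 \left(36 - 75\right)\right) = 16314 + \left(13 \left(-39\right) - 12514\right) = 16314 - 13021 = 3293$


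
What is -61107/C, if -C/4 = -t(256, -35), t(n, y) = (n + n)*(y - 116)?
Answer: 61107/309248 ≈ 0.19760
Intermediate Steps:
t(n, y) = 2*n*(-116 + y) (t(n, y) = (2*n)*(-116 + y) = 2*n*(-116 + y))
C = -309248 (C = -(-4)*2*256*(-116 - 35) = -(-4)*2*256*(-151) = -(-4)*(-77312) = -4*77312 = -309248)
-61107/C = -61107/(-309248) = -61107*(-1/309248) = 61107/309248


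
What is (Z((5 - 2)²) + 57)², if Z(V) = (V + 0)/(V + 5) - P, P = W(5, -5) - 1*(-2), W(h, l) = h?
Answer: 502681/196 ≈ 2564.7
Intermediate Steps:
P = 7 (P = 5 - 1*(-2) = 5 + 2 = 7)
Z(V) = -7 + V/(5 + V) (Z(V) = (V + 0)/(V + 5) - 1*7 = V/(5 + V) - 7 = -7 + V/(5 + V))
(Z((5 - 2)²) + 57)² = ((-35 - 6*(5 - 2)²)/(5 + (5 - 2)²) + 57)² = ((-35 - 6*3²)/(5 + 3²) + 57)² = ((-35 - 6*9)/(5 + 9) + 57)² = ((-35 - 54)/14 + 57)² = ((1/14)*(-89) + 57)² = (-89/14 + 57)² = (709/14)² = 502681/196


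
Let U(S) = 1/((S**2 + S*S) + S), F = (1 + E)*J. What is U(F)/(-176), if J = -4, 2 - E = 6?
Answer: -1/52800 ≈ -1.8939e-5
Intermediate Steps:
E = -4 (E = 2 - 1*6 = 2 - 6 = -4)
F = 12 (F = (1 - 4)*(-4) = -3*(-4) = 12)
U(S) = 1/(S + 2*S**2) (U(S) = 1/((S**2 + S**2) + S) = 1/(2*S**2 + S) = 1/(S + 2*S**2))
U(F)/(-176) = (1/(12*(1 + 2*12)))/(-176) = (1/(12*(1 + 24)))*(-1/176) = ((1/12)/25)*(-1/176) = ((1/12)*(1/25))*(-1/176) = (1/300)*(-1/176) = -1/52800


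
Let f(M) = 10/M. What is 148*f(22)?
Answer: 740/11 ≈ 67.273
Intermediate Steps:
148*f(22) = 148*(10/22) = 148*(10*(1/22)) = 148*(5/11) = 740/11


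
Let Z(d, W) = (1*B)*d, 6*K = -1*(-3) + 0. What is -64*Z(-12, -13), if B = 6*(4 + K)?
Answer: 20736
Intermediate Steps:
K = ½ (K = (-1*(-3) + 0)/6 = (3 + 0)/6 = (⅙)*3 = ½ ≈ 0.50000)
B = 27 (B = 6*(4 + ½) = 6*(9/2) = 27)
Z(d, W) = 27*d (Z(d, W) = (1*27)*d = 27*d)
-64*Z(-12, -13) = -1728*(-12) = -64*(-324) = 20736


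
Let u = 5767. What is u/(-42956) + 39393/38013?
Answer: 490981579/544295476 ≈ 0.90205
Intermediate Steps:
u/(-42956) + 39393/38013 = 5767/(-42956) + 39393/38013 = 5767*(-1/42956) + 39393*(1/38013) = -5767/42956 + 13131/12671 = 490981579/544295476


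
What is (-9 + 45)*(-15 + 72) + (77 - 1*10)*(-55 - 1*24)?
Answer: -3241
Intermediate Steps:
(-9 + 45)*(-15 + 72) + (77 - 1*10)*(-55 - 1*24) = 36*57 + (77 - 10)*(-55 - 24) = 2052 + 67*(-79) = 2052 - 5293 = -3241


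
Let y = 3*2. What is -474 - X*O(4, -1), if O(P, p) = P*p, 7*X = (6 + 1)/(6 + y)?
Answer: -1421/3 ≈ -473.67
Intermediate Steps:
y = 6
X = 1/12 (X = ((6 + 1)/(6 + 6))/7 = (7/12)/7 = (7*(1/12))/7 = (⅐)*(7/12) = 1/12 ≈ 0.083333)
-474 - X*O(4, -1) = -474 - 4*(-1)/12 = -474 - (-4)/12 = -474 - 1*(-⅓) = -474 + ⅓ = -1421/3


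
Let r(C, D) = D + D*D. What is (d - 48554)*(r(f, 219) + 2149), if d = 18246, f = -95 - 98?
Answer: -1525371332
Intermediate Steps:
f = -193
r(C, D) = D + D²
(d - 48554)*(r(f, 219) + 2149) = (18246 - 48554)*(219*(1 + 219) + 2149) = -30308*(219*220 + 2149) = -30308*(48180 + 2149) = -30308*50329 = -1525371332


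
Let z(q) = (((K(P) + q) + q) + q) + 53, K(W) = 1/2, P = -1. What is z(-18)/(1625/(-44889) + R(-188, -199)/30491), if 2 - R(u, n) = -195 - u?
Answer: 105285423/7560596 ≈ 13.926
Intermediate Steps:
K(W) = ½
R(u, n) = 197 + u (R(u, n) = 2 - (-195 - u) = 2 + (195 + u) = 197 + u)
z(q) = 107/2 + 3*q (z(q) = (((½ + q) + q) + q) + 53 = ((½ + 2*q) + q) + 53 = (½ + 3*q) + 53 = 107/2 + 3*q)
z(-18)/(1625/(-44889) + R(-188, -199)/30491) = (107/2 + 3*(-18))/(1625/(-44889) + (197 - 188)/30491) = (107/2 - 54)/(1625*(-1/44889) + 9*(1/30491)) = -1/(2*(-125/3453 + 9/30491)) = -1/(2*(-3780298/105285423)) = -½*(-105285423/3780298) = 105285423/7560596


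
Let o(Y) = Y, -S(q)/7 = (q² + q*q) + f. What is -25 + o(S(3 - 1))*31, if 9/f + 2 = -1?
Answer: -1110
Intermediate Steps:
f = -3 (f = 9/(-2 - 1) = 9/(-3) = 9*(-⅓) = -3)
S(q) = 21 - 14*q² (S(q) = -7*((q² + q*q) - 3) = -7*((q² + q²) - 3) = -7*(2*q² - 3) = -7*(-3 + 2*q²) = 21 - 14*q²)
-25 + o(S(3 - 1))*31 = -25 + (21 - 14*(3 - 1)²)*31 = -25 + (21 - 14*2²)*31 = -25 + (21 - 14*4)*31 = -25 + (21 - 56)*31 = -25 - 35*31 = -25 - 1085 = -1110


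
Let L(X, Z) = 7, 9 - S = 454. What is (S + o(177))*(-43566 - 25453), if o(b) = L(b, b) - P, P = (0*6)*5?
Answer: 30230322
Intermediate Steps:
S = -445 (S = 9 - 1*454 = 9 - 454 = -445)
P = 0 (P = 0*5 = 0)
o(b) = 7 (o(b) = 7 - 1*0 = 7 + 0 = 7)
(S + o(177))*(-43566 - 25453) = (-445 + 7)*(-43566 - 25453) = -438*(-69019) = 30230322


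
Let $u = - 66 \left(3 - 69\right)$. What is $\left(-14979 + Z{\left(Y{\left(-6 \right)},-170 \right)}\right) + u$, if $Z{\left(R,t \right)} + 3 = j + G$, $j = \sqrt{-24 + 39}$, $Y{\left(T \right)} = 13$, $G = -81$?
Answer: $-10707 + \sqrt{15} \approx -10703.0$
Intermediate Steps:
$j = \sqrt{15} \approx 3.873$
$Z{\left(R,t \right)} = -84 + \sqrt{15}$ ($Z{\left(R,t \right)} = -3 - \left(81 - \sqrt{15}\right) = -84 + \sqrt{15}$)
$u = 4356$ ($u = \left(-66\right) \left(-66\right) = 4356$)
$\left(-14979 + Z{\left(Y{\left(-6 \right)},-170 \right)}\right) + u = \left(-14979 - \left(84 - \sqrt{15}\right)\right) + 4356 = \left(-15063 + \sqrt{15}\right) + 4356 = -10707 + \sqrt{15}$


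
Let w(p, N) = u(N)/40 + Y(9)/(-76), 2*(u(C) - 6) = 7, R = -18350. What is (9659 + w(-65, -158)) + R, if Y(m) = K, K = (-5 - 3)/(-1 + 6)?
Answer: -13209927/1520 ≈ -8690.7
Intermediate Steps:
u(C) = 19/2 (u(C) = 6 + (½)*7 = 6 + 7/2 = 19/2)
K = -8/5 ≈ -1.6000
Y(m) = -8/5
w(p, N) = 393/1520 (w(p, N) = (19/2)/40 - 8/5/(-76) = (19/2)*(1/40) - 8/5*(-1/76) = 19/80 + 2/95 = 393/1520)
(9659 + w(-65, -158)) + R = (9659 + 393/1520) - 18350 = 14682073/1520 - 18350 = -13209927/1520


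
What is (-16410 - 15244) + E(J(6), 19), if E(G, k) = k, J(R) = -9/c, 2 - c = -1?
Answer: -31635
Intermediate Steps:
c = 3 (c = 2 - 1*(-1) = 2 + 1 = 3)
J(R) = -3 (J(R) = -9/3 = -9*⅓ = -3)
(-16410 - 15244) + E(J(6), 19) = (-16410 - 15244) + 19 = -31654 + 19 = -31635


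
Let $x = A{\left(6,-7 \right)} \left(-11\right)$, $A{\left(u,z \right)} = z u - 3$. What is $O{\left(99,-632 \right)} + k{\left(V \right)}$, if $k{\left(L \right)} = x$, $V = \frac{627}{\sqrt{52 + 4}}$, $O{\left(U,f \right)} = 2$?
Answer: $497$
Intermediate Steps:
$A{\left(u,z \right)} = -3 + u z$ ($A{\left(u,z \right)} = u z - 3 = -3 + u z$)
$V = \frac{627 \sqrt{14}}{28}$ ($V = \frac{627}{\sqrt{56}} = \frac{627}{2 \sqrt{14}} = 627 \frac{\sqrt{14}}{28} = \frac{627 \sqrt{14}}{28} \approx 83.786$)
$x = 495$ ($x = \left(-3 + 6 \left(-7\right)\right) \left(-11\right) = \left(-3 - 42\right) \left(-11\right) = \left(-45\right) \left(-11\right) = 495$)
$k{\left(L \right)} = 495$
$O{\left(99,-632 \right)} + k{\left(V \right)} = 2 + 495 = 497$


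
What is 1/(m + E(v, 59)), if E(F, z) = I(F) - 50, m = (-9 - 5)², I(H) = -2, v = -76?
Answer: 1/144 ≈ 0.0069444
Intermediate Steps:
m = 196 (m = (-14)² = 196)
E(F, z) = -52 (E(F, z) = -2 - 50 = -52)
1/(m + E(v, 59)) = 1/(196 - 52) = 1/144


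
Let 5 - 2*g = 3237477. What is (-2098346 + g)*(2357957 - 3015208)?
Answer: 2443055861582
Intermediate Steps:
g = -1618736 (g = 5/2 - 1/2*3237477 = 5/2 - 3237477/2 = -1618736)
(-2098346 + g)*(2357957 - 3015208) = (-2098346 - 1618736)*(2357957 - 3015208) = -3717082*(-657251) = 2443055861582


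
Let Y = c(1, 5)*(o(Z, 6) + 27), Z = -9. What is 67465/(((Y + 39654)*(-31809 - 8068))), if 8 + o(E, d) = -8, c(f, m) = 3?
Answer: -67465/1582598499 ≈ -4.2629e-5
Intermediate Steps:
o(E, d) = -16 (o(E, d) = -8 - 8 = -16)
Y = 33 (Y = 3*(-16 + 27) = 3*11 = 33)
67465/(((Y + 39654)*(-31809 - 8068))) = 67465/(((33 + 39654)*(-31809 - 8068))) = 67465/((39687*(-39877))) = 67465/(-1582598499) = 67465*(-1/1582598499) = -67465/1582598499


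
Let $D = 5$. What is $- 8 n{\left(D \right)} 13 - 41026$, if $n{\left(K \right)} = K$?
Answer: $-41546$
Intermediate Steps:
$- 8 n{\left(D \right)} 13 - 41026 = \left(-8\right) 5 \cdot 13 - 41026 = \left(-40\right) 13 - 41026 = -520 - 41026 = -41546$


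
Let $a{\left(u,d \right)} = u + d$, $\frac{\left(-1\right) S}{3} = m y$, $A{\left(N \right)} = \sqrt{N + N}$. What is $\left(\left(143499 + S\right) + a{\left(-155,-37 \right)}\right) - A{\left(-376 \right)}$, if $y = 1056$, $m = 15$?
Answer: $95787 - 4 i \sqrt{47} \approx 95787.0 - 27.423 i$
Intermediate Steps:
$A{\left(N \right)} = \sqrt{2} \sqrt{N}$ ($A{\left(N \right)} = \sqrt{2 N} = \sqrt{2} \sqrt{N}$)
$S = -47520$ ($S = - 3 \cdot 15 \cdot 1056 = \left(-3\right) 15840 = -47520$)
$a{\left(u,d \right)} = d + u$
$\left(\left(143499 + S\right) + a{\left(-155,-37 \right)}\right) - A{\left(-376 \right)} = \left(\left(143499 - 47520\right) - 192\right) - \sqrt{2} \sqrt{-376} = \left(95979 - 192\right) - \sqrt{2} \cdot 2 i \sqrt{94} = 95787 - 4 i \sqrt{47}$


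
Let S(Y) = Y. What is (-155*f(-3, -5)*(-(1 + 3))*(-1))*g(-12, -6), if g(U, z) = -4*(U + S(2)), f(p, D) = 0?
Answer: 0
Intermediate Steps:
g(U, z) = -8 - 4*U (g(U, z) = -4*(U + 2) = -4*(2 + U) = -8 - 4*U)
(-155*f(-3, -5)*(-(1 + 3))*(-1))*g(-12, -6) = (-155*0*(-(1 + 3))*(-1))*(-8 - 4*(-12)) = (-155*0*(-1*4)*(-1))*(-8 + 48) = -155*0*(-4)*(-1)*40 = -0*(-1)*40 = -155*0*40 = 0*40 = 0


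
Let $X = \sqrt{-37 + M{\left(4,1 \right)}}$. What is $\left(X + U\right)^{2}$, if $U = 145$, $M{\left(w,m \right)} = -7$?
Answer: $20981 + 580 i \sqrt{11} \approx 20981.0 + 1923.6 i$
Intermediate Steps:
$X = 2 i \sqrt{11}$ ($X = \sqrt{-37 - 7} = \sqrt{-44} = 2 i \sqrt{11} \approx 6.6332 i$)
$\left(X + U\right)^{2} = \left(2 i \sqrt{11} + 145\right)^{2} = \left(145 + 2 i \sqrt{11}\right)^{2}$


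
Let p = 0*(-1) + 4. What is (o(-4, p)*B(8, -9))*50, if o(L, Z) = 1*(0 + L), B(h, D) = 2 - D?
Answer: -2200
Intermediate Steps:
p = 4 (p = 0 + 4 = 4)
o(L, Z) = L (o(L, Z) = 1*L = L)
(o(-4, p)*B(8, -9))*50 = -4*(2 - 1*(-9))*50 = -4*(2 + 9)*50 = -4*11*50 = -44*50 = -2200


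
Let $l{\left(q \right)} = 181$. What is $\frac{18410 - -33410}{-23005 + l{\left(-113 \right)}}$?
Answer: $- \frac{12955}{5706} \approx -2.2704$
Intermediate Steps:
$\frac{18410 - -33410}{-23005 + l{\left(-113 \right)}} = \frac{18410 - -33410}{-23005 + 181} = \frac{18410 + 33410}{-22824} = 51820 \left(- \frac{1}{22824}\right) = - \frac{12955}{5706}$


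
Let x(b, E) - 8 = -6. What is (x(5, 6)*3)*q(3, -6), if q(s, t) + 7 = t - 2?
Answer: -90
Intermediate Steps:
q(s, t) = -9 + t (q(s, t) = -7 + (t - 2) = -7 + (-2 + t) = -9 + t)
x(b, E) = 2 (x(b, E) = 8 - 6 = 2)
(x(5, 6)*3)*q(3, -6) = (2*3)*(-9 - 6) = 6*(-15) = -90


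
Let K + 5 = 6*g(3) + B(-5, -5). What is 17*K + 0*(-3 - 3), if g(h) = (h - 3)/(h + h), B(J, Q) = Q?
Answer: -170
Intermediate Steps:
g(h) = (-3 + h)/(2*h) (g(h) = (-3 + h)/((2*h)) = (-3 + h)*(1/(2*h)) = (-3 + h)/(2*h))
K = -10 (K = -5 + (6*((1/2)*(-3 + 3)/3) - 5) = -5 + (6*((1/2)*(1/3)*0) - 5) = -5 + (6*0 - 5) = -5 + (0 - 5) = -5 - 5 = -10)
17*K + 0*(-3 - 3) = 17*(-10) + 0*(-3 - 3) = -170 + 0*(-6) = -170 + 0 = -170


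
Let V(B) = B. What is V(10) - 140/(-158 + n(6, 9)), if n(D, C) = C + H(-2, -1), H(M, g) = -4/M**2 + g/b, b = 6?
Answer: 9850/901 ≈ 10.932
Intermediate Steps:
H(M, g) = -4/M**2 + g/6
n(D, C) = -7/6 + C (n(D, C) = C + (-4/(-2)**2 + (1/6)*(-1)) = C + (-4*1/4 - 1/6) = C + (-1 - 1/6) = C - 7/6 = -7/6 + C)
V(10) - 140/(-158 + n(6, 9)) = 10 - 140/(-158 + (-7/6 + 9)) = 10 - 140/(-158 + 47/6) = 10 - 140/(-901/6) = 10 - 6/901*(-140) = 10 + 840/901 = 9850/901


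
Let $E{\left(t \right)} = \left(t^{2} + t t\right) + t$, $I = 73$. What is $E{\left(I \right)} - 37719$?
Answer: $-26988$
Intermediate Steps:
$E{\left(t \right)} = t + 2 t^{2}$ ($E{\left(t \right)} = \left(t^{2} + t^{2}\right) + t = 2 t^{2} + t = t + 2 t^{2}$)
$E{\left(I \right)} - 37719 = 73 \left(1 + 2 \cdot 73\right) - 37719 = 73 \left(1 + 146\right) - 37719 = 73 \cdot 147 - 37719 = 10731 - 37719 = -26988$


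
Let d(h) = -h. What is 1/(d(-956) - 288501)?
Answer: -1/287545 ≈ -3.4777e-6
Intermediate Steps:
1/(d(-956) - 288501) = 1/(-1*(-956) - 288501) = 1/(956 - 288501) = 1/(-287545) = -1/287545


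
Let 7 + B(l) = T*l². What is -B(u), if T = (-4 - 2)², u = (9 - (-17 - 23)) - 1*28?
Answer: -15869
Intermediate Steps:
u = 21 (u = (9 - 1*(-40)) - 28 = (9 + 40) - 28 = 49 - 28 = 21)
T = 36 (T = (-6)² = 36)
B(l) = -7 + 36*l²
-B(u) = -(-7 + 36*21²) = -(-7 + 36*441) = -(-7 + 15876) = -1*15869 = -15869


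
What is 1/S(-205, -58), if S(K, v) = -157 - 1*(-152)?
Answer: -⅕ ≈ -0.20000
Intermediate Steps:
S(K, v) = -5 (S(K, v) = -157 + 152 = -5)
1/S(-205, -58) = 1/(-5) = -⅕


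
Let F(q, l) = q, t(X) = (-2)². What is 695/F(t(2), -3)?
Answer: 695/4 ≈ 173.75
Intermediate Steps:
t(X) = 4
695/F(t(2), -3) = 695/4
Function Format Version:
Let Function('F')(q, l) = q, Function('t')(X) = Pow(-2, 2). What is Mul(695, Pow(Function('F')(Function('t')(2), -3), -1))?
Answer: Rational(695, 4) ≈ 173.75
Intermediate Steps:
Function('t')(X) = 4
Mul(695, Pow(Function('F')(Function('t')(2), -3), -1)) = Mul(695, Pow(4, -1)) = Mul(695, Rational(1, 4)) = Rational(695, 4)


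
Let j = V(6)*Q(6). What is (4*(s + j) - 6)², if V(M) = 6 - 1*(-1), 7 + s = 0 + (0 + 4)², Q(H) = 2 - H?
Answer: 6724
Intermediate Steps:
s = 9 (s = -7 + (0 + (0 + 4)²) = -7 + (0 + 4²) = -7 + (0 + 16) = -7 + 16 = 9)
V(M) = 7 (V(M) = 6 + 1 = 7)
j = -28 (j = 7*(2 - 1*6) = 7*(2 - 6) = 7*(-4) = -28)
(4*(s + j) - 6)² = (4*(9 - 28) - 6)² = (4*(-19) - 6)² = (-76 - 6)² = (-82)² = 6724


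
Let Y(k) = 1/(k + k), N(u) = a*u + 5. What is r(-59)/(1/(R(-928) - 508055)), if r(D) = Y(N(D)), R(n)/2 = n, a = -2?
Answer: -509911/246 ≈ -2072.8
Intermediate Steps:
N(u) = 5 - 2*u (N(u) = -2*u + 5 = 5 - 2*u)
R(n) = 2*n
Y(k) = 1/(2*k)
r(D) = 1/(2*(5 - 2*D))
r(-59)/(1/(R(-928) - 508055)) = (-1/(-10 + 4*(-59)))/(1/(2*(-928) - 508055)) = (-1/(-10 - 236))/(1/(-1856 - 508055)) = (-1/(-246))/(1/(-509911)) = (-1*(-1/246))/(-1/509911) = (1/246)*(-509911) = -509911/246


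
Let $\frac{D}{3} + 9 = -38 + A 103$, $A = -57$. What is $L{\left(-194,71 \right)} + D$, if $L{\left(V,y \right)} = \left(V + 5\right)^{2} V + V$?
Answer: $-6947822$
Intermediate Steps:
$D = -17754$ ($D = -27 + 3 \left(-38 - 5871\right) = -27 + 3 \left(-5909\right) = -27 - 17727 = -17754$)
$L{\left(V,y \right)} = V + V \left(5 + V\right)^{2}$ ($L{\left(V,y \right)} = \left(5 + V\right)^{2} V + V = V \left(5 + V\right)^{2} + V = V + V \left(5 + V\right)^{2}$)
$L{\left(-194,71 \right)} + D = - 194 \left(1 + \left(5 - 194\right)^{2}\right) - 17754 = - 194 \left(1 + \left(-189\right)^{2}\right) - 17754 = - 194 \left(1 + 35721\right) - 17754 = \left(-194\right) 35722 - 17754 = -6930068 - 17754 = -6947822$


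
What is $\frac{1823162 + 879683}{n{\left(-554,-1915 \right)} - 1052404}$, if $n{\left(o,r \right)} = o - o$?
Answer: $- \frac{2702845}{1052404} \approx -2.5683$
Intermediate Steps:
$n{\left(o,r \right)} = 0$
$\frac{1823162 + 879683}{n{\left(-554,-1915 \right)} - 1052404} = \frac{1823162 + 879683}{0 - 1052404} = \frac{2702845}{-1052404} = 2702845 \left(- \frac{1}{1052404}\right) = - \frac{2702845}{1052404}$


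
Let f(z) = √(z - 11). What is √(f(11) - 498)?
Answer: I*√498 ≈ 22.316*I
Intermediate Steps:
f(z) = √(-11 + z)
√(f(11) - 498) = √(√(-11 + 11) - 498) = √(√0 - 498) = √(0 - 498) = √(-498) = I*√498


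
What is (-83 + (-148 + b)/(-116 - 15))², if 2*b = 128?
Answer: 116402521/17161 ≈ 6783.0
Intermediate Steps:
b = 64 (b = (½)*128 = 64)
(-83 + (-148 + b)/(-116 - 15))² = (-83 + (-148 + 64)/(-116 - 15))² = (-83 - 84/(-131))² = (-83 - 84*(-1/131))² = (-83 + 84/131)² = (-10789/131)² = 116402521/17161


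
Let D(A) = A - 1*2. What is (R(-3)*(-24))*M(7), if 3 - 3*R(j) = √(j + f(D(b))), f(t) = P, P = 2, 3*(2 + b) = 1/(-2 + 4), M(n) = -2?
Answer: 48 - 16*I ≈ 48.0 - 16.0*I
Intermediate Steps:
b = -11/6 (b = -2 + 1/(3*(-2 + 4)) = -2 + (⅓)/2 = -2 + (⅓)*(½) = -2 + ⅙ = -11/6 ≈ -1.8333)
D(A) = -2 + A (D(A) = A - 2 = -2 + A)
f(t) = 2
R(j) = 1 - √(2 + j)/3 (R(j) = 1 - √(j + 2)/3 = 1 - √(2 + j)/3)
(R(-3)*(-24))*M(7) = ((1 - √(2 - 3)/3)*(-24))*(-2) = ((1 - I/3)*(-24))*(-2) = (-24 + 8*I)*(-2) = 48 - 16*I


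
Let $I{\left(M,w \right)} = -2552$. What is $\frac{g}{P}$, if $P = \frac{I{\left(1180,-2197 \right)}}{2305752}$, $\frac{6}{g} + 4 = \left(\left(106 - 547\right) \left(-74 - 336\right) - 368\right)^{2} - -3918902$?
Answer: $- \frac{864657}{5193835864789} \approx -1.6648 \cdot 10^{-7}$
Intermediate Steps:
$g = \frac{3}{16281617131}$ ($g = \frac{6}{-4 - \left(-3918902 - \left(\left(106 - 547\right) \left(-74 - 336\right) - 368\right)^{2}\right)} = \frac{6}{-4 + \left(\left(\left(-441\right) \left(-410\right) - 368\right)^{2} + 3918902\right)} = \frac{6}{-4 + \left(\left(180810 - 368\right)^{2} + 3918902\right)} = \frac{6}{-4 + \left(180442^{2} + 3918902\right)} = \frac{6}{-4 + \left(32559315364 + 3918902\right)} = \frac{6}{-4 + 32563234266} = \frac{6}{32563234262} = 6 \cdot \frac{1}{32563234262} = \frac{3}{16281617131} \approx 1.8426 \cdot 10^{-10}$)
$P = - \frac{319}{288219}$ ($P = - \frac{2552}{2305752} = \left(-2552\right) \frac{1}{2305752} = - \frac{319}{288219} \approx -0.0011068$)
$\frac{g}{P} = \frac{3}{16281617131 \left(- \frac{319}{288219}\right)} = \frac{3}{16281617131} \left(- \frac{288219}{319}\right) = - \frac{864657}{5193835864789}$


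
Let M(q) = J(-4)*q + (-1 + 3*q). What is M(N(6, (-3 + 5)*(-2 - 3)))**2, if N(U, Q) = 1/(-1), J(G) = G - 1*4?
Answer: 16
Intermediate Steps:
J(G) = -4 + G (J(G) = G - 4 = -4 + G)
N(U, Q) = -1
M(q) = -1 - 5*q (M(q) = (-4 - 4)*q + (-1 + 3*q) = -8*q + (-1 + 3*q) = -1 - 5*q)
M(N(6, (-3 + 5)*(-2 - 3)))**2 = (-1 - 5*(-1))**2 = (-1 + 5)**2 = 4**2 = 16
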